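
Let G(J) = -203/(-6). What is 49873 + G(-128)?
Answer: 299441/6 ≈ 49907.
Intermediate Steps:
G(J) = 203/6 (G(J) = -203*(-⅙) = 203/6)
49873 + G(-128) = 49873 + 203/6 = 299441/6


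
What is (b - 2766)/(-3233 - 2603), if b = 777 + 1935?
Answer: 27/2918 ≈ 0.0092529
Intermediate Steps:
b = 2712
(b - 2766)/(-3233 - 2603) = (2712 - 2766)/(-3233 - 2603) = -54/(-5836) = -54*(-1/5836) = 27/2918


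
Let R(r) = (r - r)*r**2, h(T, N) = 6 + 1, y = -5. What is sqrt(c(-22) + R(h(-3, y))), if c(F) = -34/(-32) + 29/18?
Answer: sqrt(385)/12 ≈ 1.6351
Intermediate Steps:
c(F) = 385/144 (c(F) = -34*(-1/32) + 29*(1/18) = 17/16 + 29/18 = 385/144)
h(T, N) = 7
R(r) = 0 (R(r) = 0*r**2 = 0)
sqrt(c(-22) + R(h(-3, y))) = sqrt(385/144 + 0) = sqrt(385/144) = sqrt(385)/12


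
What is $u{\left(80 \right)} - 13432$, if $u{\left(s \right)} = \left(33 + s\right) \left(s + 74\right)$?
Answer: $3970$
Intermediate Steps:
$u{\left(s \right)} = \left(33 + s\right) \left(74 + s\right)$
$u{\left(80 \right)} - 13432 = \left(2442 + 80^{2} + 107 \cdot 80\right) - 13432 = \left(2442 + 6400 + 8560\right) - 13432 = 17402 - 13432 = 3970$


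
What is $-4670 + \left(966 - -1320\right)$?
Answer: $-2384$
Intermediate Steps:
$-4670 + \left(966 - -1320\right) = -4670 + \left(966 + 1320\right) = -4670 + 2286 = -2384$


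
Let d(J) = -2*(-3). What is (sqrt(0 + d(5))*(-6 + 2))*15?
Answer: -60*sqrt(6) ≈ -146.97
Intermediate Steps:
d(J) = 6
(sqrt(0 + d(5))*(-6 + 2))*15 = (sqrt(0 + 6)*(-6 + 2))*15 = (sqrt(6)*(-4))*15 = -4*sqrt(6)*15 = -60*sqrt(6)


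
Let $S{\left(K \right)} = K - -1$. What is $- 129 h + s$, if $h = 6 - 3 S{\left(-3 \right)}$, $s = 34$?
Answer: $-1514$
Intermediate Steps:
$S{\left(K \right)} = 1 + K$ ($S{\left(K \right)} = K + 1 = 1 + K$)
$h = 12$ ($h = 6 - 3 \left(1 - 3\right) = 6 - -6 = 6 + 6 = 12$)
$- 129 h + s = \left(-129\right) 12 + 34 = -1548 + 34 = -1514$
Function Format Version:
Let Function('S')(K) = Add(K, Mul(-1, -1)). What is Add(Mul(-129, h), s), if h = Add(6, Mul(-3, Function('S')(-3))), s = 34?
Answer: -1514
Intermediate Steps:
Function('S')(K) = Add(1, K) (Function('S')(K) = Add(K, 1) = Add(1, K))
h = 12 (h = Add(6, Mul(-3, Add(1, -3))) = Add(6, Mul(-3, -2)) = Add(6, 6) = 12)
Add(Mul(-129, h), s) = Add(Mul(-129, 12), 34) = Add(-1548, 34) = -1514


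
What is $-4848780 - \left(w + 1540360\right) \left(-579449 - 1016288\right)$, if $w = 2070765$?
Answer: $5762400925345$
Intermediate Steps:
$-4848780 - \left(w + 1540360\right) \left(-579449 - 1016288\right) = -4848780 - \left(2070765 + 1540360\right) \left(-579449 - 1016288\right) = -4848780 - 3611125 \left(-1595737\right) = -4848780 - -5762405774125 = -4848780 + 5762405774125 = 5762400925345$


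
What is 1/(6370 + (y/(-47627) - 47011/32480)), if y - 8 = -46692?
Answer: 1546924960/9853189298623 ≈ 0.00015700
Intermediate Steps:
y = -46684 (y = 8 - 46692 = -46684)
1/(6370 + (y/(-47627) - 47011/32480)) = 1/(6370 + (-46684/(-47627) - 47011/32480)) = 1/(6370 + (-46684*(-1/47627) - 47011*1/32480)) = 1/(6370 + (46684/47627 - 47011/32480)) = 1/(6370 - 722696577/1546924960) = 1/(9853189298623/1546924960) = 1546924960/9853189298623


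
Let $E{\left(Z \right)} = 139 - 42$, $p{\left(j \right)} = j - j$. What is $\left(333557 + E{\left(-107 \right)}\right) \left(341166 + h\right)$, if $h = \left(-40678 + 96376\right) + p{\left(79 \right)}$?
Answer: $132415261056$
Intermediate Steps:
$p{\left(j \right)} = 0$
$h = 55698$ ($h = \left(-40678 + 96376\right) + 0 = 55698 + 0 = 55698$)
$E{\left(Z \right)} = 97$
$\left(333557 + E{\left(-107 \right)}\right) \left(341166 + h\right) = \left(333557 + 97\right) \left(341166 + 55698\right) = 333654 \cdot 396864 = 132415261056$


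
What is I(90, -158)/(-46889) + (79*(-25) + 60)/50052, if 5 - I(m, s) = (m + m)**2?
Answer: 1531642105/2346888228 ≈ 0.65263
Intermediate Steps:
I(m, s) = 5 - 4*m**2 (I(m, s) = 5 - (m + m)**2 = 5 - (2*m)**2 = 5 - 4*m**2)
I(90, -158)/(-46889) + (79*(-25) + 60)/50052 = (5 - 4*90**2)/(-46889) + (79*(-25) + 60)/50052 = (5 - 4*8100)*(-1/46889) + (-1975 + 60)*(1/50052) = (5 - 32400)*(-1/46889) - 1915*1/50052 = -32395*(-1/46889) - 1915/50052 = 32395/46889 - 1915/50052 = 1531642105/2346888228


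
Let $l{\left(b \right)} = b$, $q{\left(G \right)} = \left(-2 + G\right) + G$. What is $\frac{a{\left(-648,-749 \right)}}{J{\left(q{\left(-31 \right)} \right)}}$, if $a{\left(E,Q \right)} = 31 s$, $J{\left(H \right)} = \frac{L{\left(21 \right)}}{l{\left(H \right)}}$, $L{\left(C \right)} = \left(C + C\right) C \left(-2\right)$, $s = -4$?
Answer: $- \frac{1984}{441} \approx -4.4989$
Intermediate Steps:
$q{\left(G \right)} = -2 + 2 G$
$L{\left(C \right)} = - 4 C^{2}$ ($L{\left(C \right)} = 2 C C \left(-2\right) = 2 C^{2} \left(-2\right) = - 4 C^{2}$)
$J{\left(H \right)} = - \frac{1764}{H}$ ($J{\left(H \right)} = \frac{\left(-4\right) 21^{2}}{H} = \frac{\left(-4\right) 441}{H} = - \frac{1764}{H}$)
$a{\left(E,Q \right)} = -124$ ($a{\left(E,Q \right)} = 31 \left(-4\right) = -124$)
$\frac{a{\left(-648,-749 \right)}}{J{\left(q{\left(-31 \right)} \right)}} = - \frac{124}{\left(-1764\right) \frac{1}{-2 + 2 \left(-31\right)}} = - \frac{124}{\left(-1764\right) \frac{1}{-2 - 62}} = - \frac{124}{\left(-1764\right) \frac{1}{-64}} = - \frac{124}{\left(-1764\right) \left(- \frac{1}{64}\right)} = - \frac{124}{\frac{441}{16}} = \left(-124\right) \frac{16}{441} = - \frac{1984}{441}$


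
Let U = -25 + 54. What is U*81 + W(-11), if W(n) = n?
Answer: 2338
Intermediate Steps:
U = 29
U*81 + W(-11) = 29*81 - 11 = 2349 - 11 = 2338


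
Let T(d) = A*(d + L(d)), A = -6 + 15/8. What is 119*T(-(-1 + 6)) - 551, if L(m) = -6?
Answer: 38789/8 ≈ 4848.6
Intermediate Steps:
A = -33/8 (A = -6 + 15*(⅛) = -6 + 15/8 = -33/8 ≈ -4.1250)
T(d) = 99/4 - 33*d/8 (T(d) = -33*(d - 6)/8 = -33*(-6 + d)/8 = 99/4 - 33*d/8)
119*T(-(-1 + 6)) - 551 = 119*(99/4 - (-33)*(-1 + 6)/8) - 551 = 119*(99/4 - (-33)*5/8) - 551 = 119*(99/4 - 33/8*(-5)) - 551 = 119*(99/4 + 165/8) - 551 = 119*(363/8) - 551 = 43197/8 - 551 = 38789/8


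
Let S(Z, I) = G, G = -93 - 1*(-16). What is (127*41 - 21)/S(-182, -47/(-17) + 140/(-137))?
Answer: -5186/77 ≈ -67.351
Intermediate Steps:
G = -77 (G = -93 + 16 = -77)
S(Z, I) = -77
(127*41 - 21)/S(-182, -47/(-17) + 140/(-137)) = (127*41 - 21)/(-77) = (5207 - 21)*(-1/77) = 5186*(-1/77) = -5186/77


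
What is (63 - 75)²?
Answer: 144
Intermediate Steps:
(63 - 75)² = (-12)² = 144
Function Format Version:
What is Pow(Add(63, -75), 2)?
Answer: 144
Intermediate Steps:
Pow(Add(63, -75), 2) = Pow(-12, 2) = 144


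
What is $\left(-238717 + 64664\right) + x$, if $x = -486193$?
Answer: $-660246$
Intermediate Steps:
$\left(-238717 + 64664\right) + x = \left(-238717 + 64664\right) - 486193 = -174053 - 486193 = -660246$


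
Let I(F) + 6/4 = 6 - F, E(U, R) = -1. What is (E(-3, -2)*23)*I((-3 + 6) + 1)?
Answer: -23/2 ≈ -11.500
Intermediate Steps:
I(F) = 9/2 - F (I(F) = -3/2 + (6 - F) = 9/2 - F)
(E(-3, -2)*23)*I((-3 + 6) + 1) = (-1*23)*(9/2 - ((-3 + 6) + 1)) = -23*(9/2 - (3 + 1)) = -23*(9/2 - 1*4) = -23*(9/2 - 4) = -23*½ = -23/2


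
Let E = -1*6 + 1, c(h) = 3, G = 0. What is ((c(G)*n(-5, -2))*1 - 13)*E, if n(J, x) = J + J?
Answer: 215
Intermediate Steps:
n(J, x) = 2*J
E = -5 (E = -6 + 1 = -5)
((c(G)*n(-5, -2))*1 - 13)*E = ((3*(2*(-5)))*1 - 13)*(-5) = ((3*(-10))*1 - 13)*(-5) = (-30*1 - 13)*(-5) = (-30 - 13)*(-5) = -43*(-5) = 215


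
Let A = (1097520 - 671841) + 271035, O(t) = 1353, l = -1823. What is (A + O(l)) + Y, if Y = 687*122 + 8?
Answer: 781889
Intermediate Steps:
Y = 83822 (Y = 83814 + 8 = 83822)
A = 696714 (A = 425679 + 271035 = 696714)
(A + O(l)) + Y = (696714 + 1353) + 83822 = 698067 + 83822 = 781889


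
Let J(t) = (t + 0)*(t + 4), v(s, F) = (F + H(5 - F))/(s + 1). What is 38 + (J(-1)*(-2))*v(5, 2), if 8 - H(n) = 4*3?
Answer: 36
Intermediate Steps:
H(n) = -4 (H(n) = 8 - 4*3 = 8 - 1*12 = 8 - 12 = -4)
v(s, F) = (-4 + F)/(1 + s) (v(s, F) = (F - 4)/(s + 1) = (-4 + F)/(1 + s))
J(t) = t*(4 + t)
38 + (J(-1)*(-2))*v(5, 2) = 38 + (-(4 - 1)*(-2))*((-4 + 2)/(1 + 5)) = 38 + (-1*3*(-2))*(-2/6) = 38 + (-3*(-2))*((⅙)*(-2)) = 38 + 6*(-⅓) = 38 - 2 = 36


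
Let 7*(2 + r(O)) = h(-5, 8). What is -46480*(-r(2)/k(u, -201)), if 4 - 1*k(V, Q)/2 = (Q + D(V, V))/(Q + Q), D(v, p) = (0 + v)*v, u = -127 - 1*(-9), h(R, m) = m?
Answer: -8007840/15331 ≈ -522.33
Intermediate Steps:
r(O) = -6/7 (r(O) = -2 + (1/7)*8 = -2 + 8/7 = -6/7)
u = -118 (u = -127 + 9 = -118)
D(v, p) = v**2 (D(v, p) = v*v = v**2)
k(V, Q) = 8 - (Q + V**2)/Q (k(V, Q) = 8 - 2*(Q + V**2)/(Q + Q) = 8 - 2*(Q + V**2)/(2*Q) = 8 - 2*(Q + V**2)*1/(2*Q) = 8 - (Q + V**2)/Q)
-46480*(-r(2)/k(u, -201)) = -46480*6/(7*(7 - 1*(-118)**2/(-201))) = -46480*6/(7*(7 - 1*(-1/201)*13924)) = -46480*6/(7*(7 + 13924/201)) = -46480/((15331/201)*(7/6)) = -46480/107317/1206 = -46480*1206/107317 = -8007840/15331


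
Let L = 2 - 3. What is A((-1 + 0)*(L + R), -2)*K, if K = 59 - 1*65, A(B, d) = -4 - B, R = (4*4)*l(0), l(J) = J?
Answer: 30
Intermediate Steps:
L = -1
R = 0 (R = (4*4)*0 = 16*0 = 0)
K = -6 (K = 59 - 65 = -6)
A((-1 + 0)*(L + R), -2)*K = (-4 - (-1 + 0)*(-1 + 0))*(-6) = (-4 - (-1)*(-1))*(-6) = (-4 - 1*1)*(-6) = (-4 - 1)*(-6) = -5*(-6) = 30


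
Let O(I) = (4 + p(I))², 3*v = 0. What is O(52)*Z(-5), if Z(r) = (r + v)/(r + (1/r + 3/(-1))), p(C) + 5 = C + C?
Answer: 265225/41 ≈ 6468.9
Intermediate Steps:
v = 0 (v = (⅓)*0 = 0)
p(C) = -5 + 2*C (p(C) = -5 + (C + C) = -5 + 2*C)
Z(r) = r/(-3 + r + 1/r) (Z(r) = (r + 0)/(r + (1/r + 3/(-1))) = r/(r + (1/r + 3*(-1))) = r/(r + (1/r - 3)) = r/(r + (-3 + 1/r)) = r/(-3 + r + 1/r))
O(I) = (-1 + 2*I)² (O(I) = (4 + (-5 + 2*I))² = (-1 + 2*I)²)
O(52)*Z(-5) = (-1 + 2*52)²*((-5)²/(1 + (-5)² - 3*(-5))) = (-1 + 104)²*(25/(1 + 25 + 15)) = 103²*(25/41) = 10609*(25*(1/41)) = 10609*(25/41) = 265225/41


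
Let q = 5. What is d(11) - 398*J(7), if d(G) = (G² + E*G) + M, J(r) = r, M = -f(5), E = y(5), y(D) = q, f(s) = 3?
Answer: -2613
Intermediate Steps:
y(D) = 5
E = 5
M = -3 (M = -1*3 = -3)
d(G) = -3 + G² + 5*G (d(G) = (G² + 5*G) - 3 = -3 + G² + 5*G)
d(11) - 398*J(7) = (-3 + 11² + 5*11) - 398*7 = (-3 + 121 + 55) - 2786 = 173 - 2786 = -2613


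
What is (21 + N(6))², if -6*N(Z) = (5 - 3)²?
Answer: 3721/9 ≈ 413.44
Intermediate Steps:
N(Z) = -⅔ (N(Z) = -(5 - 3)²/6 = -⅙*2² = -⅙*4 = -⅔)
(21 + N(6))² = (21 - ⅔)² = (61/3)² = 3721/9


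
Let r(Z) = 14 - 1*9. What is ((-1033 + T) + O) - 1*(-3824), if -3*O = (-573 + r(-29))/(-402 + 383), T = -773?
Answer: 114458/57 ≈ 2008.0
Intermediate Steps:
r(Z) = 5 (r(Z) = 14 - 9 = 5)
O = -568/57 (O = -(-573 + 5)/(3*(-402 + 383)) = -(-568)/(3*(-19)) = -(-568)*(-1)/(3*19) = -1/3*568/19 = -568/57 ≈ -9.9649)
((-1033 + T) + O) - 1*(-3824) = ((-1033 - 773) - 568/57) - 1*(-3824) = (-1806 - 568/57) + 3824 = -103510/57 + 3824 = 114458/57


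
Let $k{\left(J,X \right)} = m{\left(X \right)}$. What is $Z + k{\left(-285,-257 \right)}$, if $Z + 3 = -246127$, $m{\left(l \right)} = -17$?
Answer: $-246147$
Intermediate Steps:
$k{\left(J,X \right)} = -17$
$Z = -246130$ ($Z = -3 - 246127 = -246130$)
$Z + k{\left(-285,-257 \right)} = -246130 - 17 = -246147$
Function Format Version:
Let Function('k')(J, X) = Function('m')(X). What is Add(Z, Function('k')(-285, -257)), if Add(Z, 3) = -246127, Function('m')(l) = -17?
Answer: -246147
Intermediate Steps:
Function('k')(J, X) = -17
Z = -246130 (Z = Add(-3, -246127) = -246130)
Add(Z, Function('k')(-285, -257)) = Add(-246130, -17) = -246147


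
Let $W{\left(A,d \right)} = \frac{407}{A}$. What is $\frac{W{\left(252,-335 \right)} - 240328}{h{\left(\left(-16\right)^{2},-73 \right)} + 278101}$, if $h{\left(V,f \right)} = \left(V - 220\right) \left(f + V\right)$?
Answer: $- \frac{60562249}{71741628} \approx -0.84417$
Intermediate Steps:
$h{\left(V,f \right)} = \left(-220 + V\right) \left(V + f\right)$
$\frac{W{\left(252,-335 \right)} - 240328}{h{\left(\left(-16\right)^{2},-73 \right)} + 278101} = \frac{\frac{407}{252} - 240328}{\left(\left(\left(-16\right)^{2}\right)^{2} - 220 \left(-16\right)^{2} - -16060 + \left(-16\right)^{2} \left(-73\right)\right) + 278101} = \frac{407 \cdot \frac{1}{252} - 240328}{\left(256^{2} - 56320 + 16060 + 256 \left(-73\right)\right) + 278101} = \frac{\frac{407}{252} - 240328}{\left(65536 - 56320 + 16060 - 18688\right) + 278101} = - \frac{60562249}{252 \left(6588 + 278101\right)} = - \frac{60562249}{252 \cdot 284689} = \left(- \frac{60562249}{252}\right) \frac{1}{284689} = - \frac{60562249}{71741628}$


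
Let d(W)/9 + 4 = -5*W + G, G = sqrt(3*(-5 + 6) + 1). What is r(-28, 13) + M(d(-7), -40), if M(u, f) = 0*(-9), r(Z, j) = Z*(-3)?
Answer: 84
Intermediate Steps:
G = 2 (G = sqrt(3*1 + 1) = sqrt(3 + 1) = sqrt(4) = 2)
r(Z, j) = -3*Z
d(W) = -18 - 45*W (d(W) = -36 + 9*(-5*W + 2) = -36 + 9*(2 - 5*W) = -36 + (18 - 45*W) = -18 - 45*W)
M(u, f) = 0
r(-28, 13) + M(d(-7), -40) = -3*(-28) + 0 = 84 + 0 = 84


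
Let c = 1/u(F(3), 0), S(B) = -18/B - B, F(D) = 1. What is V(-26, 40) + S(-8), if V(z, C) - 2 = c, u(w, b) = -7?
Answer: 339/28 ≈ 12.107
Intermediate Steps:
S(B) = -B - 18/B
c = -1/7 (c = 1/(-7) = -1/7 ≈ -0.14286)
V(z, C) = 13/7 (V(z, C) = 2 - 1/7 = 13/7)
V(-26, 40) + S(-8) = 13/7 + (-1*(-8) - 18/(-8)) = 13/7 + (8 - 18*(-1/8)) = 13/7 + (8 + 9/4) = 13/7 + 41/4 = 339/28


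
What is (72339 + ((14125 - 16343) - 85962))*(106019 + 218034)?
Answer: -5133323573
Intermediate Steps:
(72339 + ((14125 - 16343) - 85962))*(106019 + 218034) = (72339 + (-2218 - 85962))*324053 = (72339 - 88180)*324053 = -15841*324053 = -5133323573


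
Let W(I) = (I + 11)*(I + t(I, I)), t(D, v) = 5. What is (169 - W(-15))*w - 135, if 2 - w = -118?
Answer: 15345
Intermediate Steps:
w = 120 (w = 2 - 1*(-118) = 2 + 118 = 120)
W(I) = (5 + I)*(11 + I) (W(I) = (I + 11)*(I + 5) = (11 + I)*(5 + I) = (5 + I)*(11 + I))
(169 - W(-15))*w - 135 = (169 - (55 + (-15)² + 16*(-15)))*120 - 135 = (169 - (55 + 225 - 240))*120 - 135 = (169 - 1*40)*120 - 135 = (169 - 40)*120 - 135 = 129*120 - 135 = 15480 - 135 = 15345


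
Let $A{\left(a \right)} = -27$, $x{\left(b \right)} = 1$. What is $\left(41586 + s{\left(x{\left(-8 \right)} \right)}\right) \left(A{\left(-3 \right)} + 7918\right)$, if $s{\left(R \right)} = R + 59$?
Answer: $328628586$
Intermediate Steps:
$s{\left(R \right)} = 59 + R$
$\left(41586 + s{\left(x{\left(-8 \right)} \right)}\right) \left(A{\left(-3 \right)} + 7918\right) = \left(41586 + \left(59 + 1\right)\right) \left(-27 + 7918\right) = \left(41586 + 60\right) 7891 = 41646 \cdot 7891 = 328628586$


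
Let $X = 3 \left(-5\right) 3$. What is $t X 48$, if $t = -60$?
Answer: $129600$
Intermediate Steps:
$X = -45$ ($X = \left(-15\right) 3 = -45$)
$t X 48 = \left(-60\right) \left(-45\right) 48 = 2700 \cdot 48 = 129600$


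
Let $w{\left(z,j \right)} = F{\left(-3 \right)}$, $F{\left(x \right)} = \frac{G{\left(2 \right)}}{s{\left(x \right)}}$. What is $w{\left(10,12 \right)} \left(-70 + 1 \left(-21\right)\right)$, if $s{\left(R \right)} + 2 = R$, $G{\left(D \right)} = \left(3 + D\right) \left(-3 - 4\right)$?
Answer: $-637$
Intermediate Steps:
$G{\left(D \right)} = -21 - 7 D$ ($G{\left(D \right)} = \left(3 + D\right) \left(-7\right) = -21 - 7 D$)
$s{\left(R \right)} = -2 + R$
$F{\left(x \right)} = - \frac{35}{-2 + x}$ ($F{\left(x \right)} = \frac{-21 - 14}{-2 + x} = - \frac{35}{-2 + x}$)
$w{\left(z,j \right)} = 7$ ($w{\left(z,j \right)} = - \frac{35}{-2 - 3} = - \frac{35}{-5} = \left(-35\right) \left(- \frac{1}{5}\right) = 7$)
$w{\left(10,12 \right)} \left(-70 + 1 \left(-21\right)\right) = 7 \left(-70 + 1 \left(-21\right)\right) = 7 \left(-70 - 21\right) = 7 \left(-91\right) = -637$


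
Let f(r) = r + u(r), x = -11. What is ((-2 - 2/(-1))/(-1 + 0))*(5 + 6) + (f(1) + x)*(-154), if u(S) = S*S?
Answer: 1386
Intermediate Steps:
u(S) = S²
f(r) = r + r²
((-2 - 2/(-1))/(-1 + 0))*(5 + 6) + (f(1) + x)*(-154) = ((-2 - 2/(-1))/(-1 + 0))*(5 + 6) + (1*(1 + 1) - 11)*(-154) = ((-2 - 2*(-1))/(-1))*11 + (1*2 - 11)*(-154) = ((-2 + 2)*(-1))*11 + (2 - 11)*(-154) = (0*(-1))*11 - 9*(-154) = 0*11 + 1386 = 0 + 1386 = 1386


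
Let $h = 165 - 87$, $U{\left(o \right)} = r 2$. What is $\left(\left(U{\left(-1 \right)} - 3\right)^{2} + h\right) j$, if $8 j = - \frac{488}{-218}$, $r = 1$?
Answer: $\frac{4819}{218} \approx 22.105$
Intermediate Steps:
$U{\left(o \right)} = 2$ ($U{\left(o \right)} = 1 \cdot 2 = 2$)
$j = \frac{61}{218}$ ($j = \frac{\left(-488\right) \frac{1}{-218}}{8} = \frac{\left(-488\right) \left(- \frac{1}{218}\right)}{8} = \frac{1}{8} \cdot \frac{244}{109} = \frac{61}{218} \approx 0.27982$)
$h = 78$
$\left(\left(U{\left(-1 \right)} - 3\right)^{2} + h\right) j = \left(\left(2 - 3\right)^{2} + 78\right) \frac{61}{218} = \left(\left(-1\right)^{2} + 78\right) \frac{61}{218} = \left(1 + 78\right) \frac{61}{218} = 79 \cdot \frac{61}{218} = \frac{4819}{218}$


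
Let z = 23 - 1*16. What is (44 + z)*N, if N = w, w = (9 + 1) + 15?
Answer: 1275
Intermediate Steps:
z = 7 (z = 23 - 16 = 7)
w = 25 (w = 10 + 15 = 25)
N = 25
(44 + z)*N = (44 + 7)*25 = 51*25 = 1275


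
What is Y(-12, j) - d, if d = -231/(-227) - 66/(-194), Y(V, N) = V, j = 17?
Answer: -294126/22019 ≈ -13.358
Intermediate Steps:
d = 29898/22019 (d = -231*(-1/227) - 66*(-1/194) = 231/227 + 33/97 = 29898/22019 ≈ 1.3578)
Y(-12, j) - d = -12 - 1*29898/22019 = -12 - 29898/22019 = -294126/22019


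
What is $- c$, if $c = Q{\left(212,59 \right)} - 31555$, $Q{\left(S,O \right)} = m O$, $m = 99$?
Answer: $25714$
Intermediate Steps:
$Q{\left(S,O \right)} = 99 O$
$c = -25714$ ($c = 99 \cdot 59 - 31555 = 5841 - 31555 = -25714$)
$- c = \left(-1\right) \left(-25714\right) = 25714$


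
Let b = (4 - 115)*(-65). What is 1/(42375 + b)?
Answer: 1/49590 ≈ 2.0165e-5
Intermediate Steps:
b = 7215 (b = -111*(-65) = 7215)
1/(42375 + b) = 1/(42375 + 7215) = 1/49590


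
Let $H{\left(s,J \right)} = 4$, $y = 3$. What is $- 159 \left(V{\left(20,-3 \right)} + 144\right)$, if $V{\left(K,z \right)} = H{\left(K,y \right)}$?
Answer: $-23532$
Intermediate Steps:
$V{\left(K,z \right)} = 4$
$- 159 \left(V{\left(20,-3 \right)} + 144\right) = - 159 \left(4 + 144\right) = \left(-159\right) 148 = -23532$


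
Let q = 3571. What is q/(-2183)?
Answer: -3571/2183 ≈ -1.6358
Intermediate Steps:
q/(-2183) = 3571/(-2183) = 3571*(-1/2183) = -3571/2183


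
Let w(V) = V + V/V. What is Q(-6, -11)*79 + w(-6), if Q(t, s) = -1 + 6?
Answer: 390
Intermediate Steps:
Q(t, s) = 5
w(V) = 1 + V (w(V) = V + 1 = 1 + V)
Q(-6, -11)*79 + w(-6) = 5*79 + (1 - 6) = 395 - 5 = 390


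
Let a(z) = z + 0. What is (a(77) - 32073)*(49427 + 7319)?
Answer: -1815645016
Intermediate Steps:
a(z) = z
(a(77) - 32073)*(49427 + 7319) = (77 - 32073)*(49427 + 7319) = -31996*56746 = -1815645016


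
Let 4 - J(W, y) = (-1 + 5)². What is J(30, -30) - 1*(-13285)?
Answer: 13273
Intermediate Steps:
J(W, y) = -12 (J(W, y) = 4 - (-1 + 5)² = 4 - 1*4² = 4 - 1*16 = 4 - 16 = -12)
J(30, -30) - 1*(-13285) = -12 - 1*(-13285) = -12 + 13285 = 13273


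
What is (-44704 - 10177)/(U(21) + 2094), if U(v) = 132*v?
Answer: -54881/4866 ≈ -11.278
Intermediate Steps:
(-44704 - 10177)/(U(21) + 2094) = (-44704 - 10177)/(132*21 + 2094) = -54881/(2772 + 2094) = -54881/4866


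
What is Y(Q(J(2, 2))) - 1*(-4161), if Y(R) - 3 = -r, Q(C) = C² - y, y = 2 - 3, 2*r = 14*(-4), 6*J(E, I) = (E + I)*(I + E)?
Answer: 4192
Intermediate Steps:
J(E, I) = (E + I)²/6 (J(E, I) = ((E + I)*(I + E))/6 = ((E + I)*(E + I))/6 = (E + I)²/6)
r = -28 (r = (14*(-4))/2 = (½)*(-56) = -28)
y = -1
Q(C) = 1 + C² (Q(C) = C² - 1*(-1) = C² + 1 = 1 + C²)
Y(R) = 31 (Y(R) = 3 - 1*(-28) = 3 + 28 = 31)
Y(Q(J(2, 2))) - 1*(-4161) = 31 - 1*(-4161) = 31 + 4161 = 4192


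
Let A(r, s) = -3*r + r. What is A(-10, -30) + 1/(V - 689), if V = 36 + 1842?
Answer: 23781/1189 ≈ 20.001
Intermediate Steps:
V = 1878
A(r, s) = -2*r
A(-10, -30) + 1/(V - 689) = -2*(-10) + 1/(1878 - 689) = 20 + 1/1189 = 23781/1189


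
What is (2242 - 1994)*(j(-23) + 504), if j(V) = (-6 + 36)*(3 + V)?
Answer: -23808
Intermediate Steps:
j(V) = 90 + 30*V (j(V) = 30*(3 + V) = 90 + 30*V)
(2242 - 1994)*(j(-23) + 504) = (2242 - 1994)*((90 + 30*(-23)) + 504) = 248*((90 - 690) + 504) = 248*(-600 + 504) = 248*(-96) = -23808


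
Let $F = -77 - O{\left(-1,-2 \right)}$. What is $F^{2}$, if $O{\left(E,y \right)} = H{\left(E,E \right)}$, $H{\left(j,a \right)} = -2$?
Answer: $5625$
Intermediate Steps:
$O{\left(E,y \right)} = -2$
$F = -75$ ($F = -77 - -2 = -77 + 2 = -75$)
$F^{2} = \left(-75\right)^{2} = 5625$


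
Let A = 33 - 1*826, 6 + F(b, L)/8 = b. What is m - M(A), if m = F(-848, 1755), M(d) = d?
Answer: -6039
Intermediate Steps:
F(b, L) = -48 + 8*b
A = -793 (A = 33 - 826 = -793)
m = -6832 (m = -48 + 8*(-848) = -48 - 6784 = -6832)
m - M(A) = -6832 - 1*(-793) = -6832 + 793 = -6039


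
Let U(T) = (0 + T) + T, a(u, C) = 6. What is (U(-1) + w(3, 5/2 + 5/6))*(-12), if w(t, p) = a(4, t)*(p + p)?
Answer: -456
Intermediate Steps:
U(T) = 2*T (U(T) = T + T = 2*T)
w(t, p) = 12*p (w(t, p) = 6*(p + p) = 6*(2*p) = 12*p)
(U(-1) + w(3, 5/2 + 5/6))*(-12) = (2*(-1) + 12*(5/2 + 5/6))*(-12) = (-2 + 12*(5*(1/2) + 5*(1/6)))*(-12) = (-2 + 12*(5/2 + 5/6))*(-12) = (-2 + 12*(10/3))*(-12) = (-2 + 40)*(-12) = 38*(-12) = -456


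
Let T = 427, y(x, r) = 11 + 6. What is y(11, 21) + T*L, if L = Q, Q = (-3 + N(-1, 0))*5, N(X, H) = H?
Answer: -6388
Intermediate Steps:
y(x, r) = 17
Q = -15 (Q = (-3 + 0)*5 = -3*5 = -15)
L = -15
y(11, 21) + T*L = 17 + 427*(-15) = 17 - 6405 = -6388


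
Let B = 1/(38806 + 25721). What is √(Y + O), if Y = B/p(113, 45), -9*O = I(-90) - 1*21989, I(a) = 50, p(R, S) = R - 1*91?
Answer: 5*√196500029709126/1419594 ≈ 49.373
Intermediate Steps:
p(R, S) = -91 + R (p(R, S) = R - 91 = -91 + R)
B = 1/64527 ≈ 1.5497e-5
O = 7313/3 (O = -(50 - 1*21989)/9 = -(50 - 21989)/9 = -⅑*(-21939) = 7313/3 ≈ 2437.7)
Y = 1/1419594 (Y = 1/(64527*(-91 + 113)) = (1/64527)/22 = (1/64527)*(1/22) = 1/1419594 ≈ 7.0443e-7)
√(Y + O) = √(1/1419594 + 7313/3) = √(3460496975/1419594) = 5*√196500029709126/1419594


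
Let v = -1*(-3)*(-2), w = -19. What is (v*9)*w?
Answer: 1026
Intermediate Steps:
v = -6 (v = 3*(-2) = -6)
(v*9)*w = -6*9*(-19) = -54*(-19) = 1026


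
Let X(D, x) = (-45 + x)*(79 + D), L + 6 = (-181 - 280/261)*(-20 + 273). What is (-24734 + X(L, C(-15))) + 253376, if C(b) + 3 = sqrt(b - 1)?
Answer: 211952014/87 - 48015040*I/261 ≈ 2.4362e+6 - 1.8397e+5*I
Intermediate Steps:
C(b) = -3 + sqrt(-1 + b) (C(b) = -3 + sqrt(b - 1) = -3 + sqrt(-1 + b))
L = -12024379/261 (L = -6 + (-181 - 280/261)*(-20 + 273) = -6 + (-181 - 280*1/261)*253 = -6 + (-181 - 280/261)*253 = -6 - 47521/261*253 = -6 - 12022813/261 = -12024379/261 ≈ -46070.)
(-24734 + X(L, C(-15))) + 253376 = (-24734 + (-3555 - 45*(-12024379/261) + 79*(-3 + sqrt(-1 - 15)) - 12024379*(-3 + sqrt(-1 - 15))/261)) + 253376 = (-24734 + (-3555 + 60121895/29 + 79*(-3 + sqrt(-16)) - 12024379*(-3 + sqrt(-16))/261)) + 253376 = (-24734 + (-3555 + 60121895/29 + 79*(-3 + 4*I) - 12024379*(-3 + 4*I)/261)) + 253376 = (-24734 + (-3555 + 60121895/29 + (-237 + 316*I) + (12024379/87 - 48097516*I/261))) + 253376 = (-24734 + (192060160/87 - 48015040*I/261)) + 253376 = (189908302/87 - 48015040*I/261) + 253376 = 211952014/87 - 48015040*I/261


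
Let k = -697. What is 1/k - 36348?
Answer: -25334557/697 ≈ -36348.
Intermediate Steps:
1/k - 36348 = 1/(-697) - 36348 = -1/697 - 36348 = -25334557/697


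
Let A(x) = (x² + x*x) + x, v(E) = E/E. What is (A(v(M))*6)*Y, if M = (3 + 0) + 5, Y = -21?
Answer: -378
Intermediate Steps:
M = 8 (M = 3 + 5 = 8)
v(E) = 1
A(x) = x + 2*x² (A(x) = (x² + x²) + x = 2*x² + x = x + 2*x²)
(A(v(M))*6)*Y = ((1*(1 + 2*1))*6)*(-21) = ((1*(1 + 2))*6)*(-21) = ((1*3)*6)*(-21) = (3*6)*(-21) = 18*(-21) = -378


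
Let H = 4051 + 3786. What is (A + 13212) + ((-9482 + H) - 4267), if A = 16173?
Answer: 23473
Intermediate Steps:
H = 7837
(A + 13212) + ((-9482 + H) - 4267) = (16173 + 13212) + ((-9482 + 7837) - 4267) = 29385 + (-1645 - 4267) = 29385 - 5912 = 23473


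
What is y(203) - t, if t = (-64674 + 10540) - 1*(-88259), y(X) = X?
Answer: -33922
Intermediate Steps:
t = 34125 (t = -54134 + 88259 = 34125)
y(203) - t = 203 - 1*34125 = 203 - 34125 = -33922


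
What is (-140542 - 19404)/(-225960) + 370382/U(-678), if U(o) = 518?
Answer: 2991941741/4180260 ≈ 715.73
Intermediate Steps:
(-140542 - 19404)/(-225960) + 370382/U(-678) = (-140542 - 19404)/(-225960) + 370382/518 = -159946*(-1/225960) + 370382*(1/518) = 79973/112980 + 185191/259 = 2991941741/4180260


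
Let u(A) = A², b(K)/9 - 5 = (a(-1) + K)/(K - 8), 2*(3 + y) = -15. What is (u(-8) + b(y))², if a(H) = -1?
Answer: 17977600/1369 ≈ 13132.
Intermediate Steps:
y = -21/2 (y = -3 + (½)*(-15) = -3 - 15/2 = -21/2 ≈ -10.500)
b(K) = 45 + 9*(-1 + K)/(-8 + K) (b(K) = 45 + 9*((-1 + K)/(K - 8)) = 45 + 9*((-1 + K)/(-8 + K)) = 45 + 9*(-1 + K)/(-8 + K))
(u(-8) + b(y))² = ((-8)² + 9*(-41 + 6*(-21/2))/(-8 - 21/2))² = (64 + 9*(-41 - 63)/(-37/2))² = (64 + 9*(-2/37)*(-104))² = (64 + 1872/37)² = (4240/37)² = 17977600/1369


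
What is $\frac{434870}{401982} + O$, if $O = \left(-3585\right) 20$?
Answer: $- \frac{14410837265}{200991} \approx -71699.0$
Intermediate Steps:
$O = -71700$
$\frac{434870}{401982} + O = \frac{434870}{401982} - 71700 = 434870 \cdot \frac{1}{401982} - 71700 = \frac{217435}{200991} - 71700 = - \frac{14410837265}{200991}$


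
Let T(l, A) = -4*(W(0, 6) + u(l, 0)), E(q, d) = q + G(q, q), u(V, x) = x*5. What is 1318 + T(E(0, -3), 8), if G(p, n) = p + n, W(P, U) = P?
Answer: 1318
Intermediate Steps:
G(p, n) = n + p
u(V, x) = 5*x
E(q, d) = 3*q (E(q, d) = q + (q + q) = q + 2*q = 3*q)
T(l, A) = 0 (T(l, A) = -4*(0 + 5*0) = -4*(0 + 0) = -4*0 = 0)
1318 + T(E(0, -3), 8) = 1318 + 0 = 1318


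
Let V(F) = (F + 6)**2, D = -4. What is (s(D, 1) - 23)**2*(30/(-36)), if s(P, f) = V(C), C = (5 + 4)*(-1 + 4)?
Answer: -2840890/3 ≈ -9.4696e+5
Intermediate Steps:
C = 27 (C = 9*3 = 27)
V(F) = (6 + F)**2
s(P, f) = 1089 (s(P, f) = (6 + 27)**2 = 33**2 = 1089)
(s(D, 1) - 23)**2*(30/(-36)) = (1089 - 23)**2*(30/(-36)) = 1066**2*(30*(-1/36)) = 1136356*(-5/6) = -2840890/3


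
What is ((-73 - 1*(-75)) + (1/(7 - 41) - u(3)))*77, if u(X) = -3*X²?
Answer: 75845/34 ≈ 2230.7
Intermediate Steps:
((-73 - 1*(-75)) + (1/(7 - 41) - u(3)))*77 = ((-73 - 1*(-75)) + (1/(7 - 41) - (-3)*3²))*77 = ((-73 + 75) + (1/(-34) - (-3)*9))*77 = (2 + (-1/34 - 1*(-27)))*77 = (2 + (-1/34 + 27))*77 = (2 + 917/34)*77 = (985/34)*77 = 75845/34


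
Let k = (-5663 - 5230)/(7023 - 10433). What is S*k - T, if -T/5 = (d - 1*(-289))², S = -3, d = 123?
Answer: 2894102521/3410 ≈ 8.4871e+5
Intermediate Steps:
k = 10893/3410 (k = -10893/(-3410) = -10893*(-1/3410) = 10893/3410 ≈ 3.1944)
T = -848720 (T = -5*(123 - 1*(-289))² = -5*(123 + 289)² = -5*412² = -5*169744 = -848720)
S*k - T = -3*10893/3410 - 1*(-848720) = -32679/3410 + 848720 = 2894102521/3410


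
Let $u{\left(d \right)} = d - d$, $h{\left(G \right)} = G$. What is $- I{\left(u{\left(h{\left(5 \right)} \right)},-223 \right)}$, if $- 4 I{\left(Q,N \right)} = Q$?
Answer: $0$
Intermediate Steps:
$u{\left(d \right)} = 0$
$I{\left(Q,N \right)} = - \frac{Q}{4}$
$- I{\left(u{\left(h{\left(5 \right)} \right)},-223 \right)} = - \frac{\left(-1\right) 0}{4} = \left(-1\right) 0 = 0$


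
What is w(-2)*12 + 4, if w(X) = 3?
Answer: 40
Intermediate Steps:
w(-2)*12 + 4 = 3*12 + 4 = 36 + 4 = 40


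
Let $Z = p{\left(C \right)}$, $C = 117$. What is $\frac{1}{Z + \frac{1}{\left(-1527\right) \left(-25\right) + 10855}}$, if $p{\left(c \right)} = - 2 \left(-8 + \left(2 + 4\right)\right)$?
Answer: $\frac{49030}{196121} \approx 0.25$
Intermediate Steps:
$p{\left(c \right)} = 4$ ($p{\left(c \right)} = - 2 \left(-8 + 6\right) = \left(-2\right) \left(-2\right) = 4$)
$Z = 4$
$\frac{1}{Z + \frac{1}{\left(-1527\right) \left(-25\right) + 10855}} = \frac{1}{4 + \frac{1}{\left(-1527\right) \left(-25\right) + 10855}} = \frac{1}{4 + \frac{1}{38175 + 10855}} = \frac{1}{4 + \frac{1}{49030}} = \frac{1}{\frac{196121}{49030}} = \frac{49030}{196121}$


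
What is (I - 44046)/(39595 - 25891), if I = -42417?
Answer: -28821/4568 ≈ -6.3093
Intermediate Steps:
(I - 44046)/(39595 - 25891) = (-42417 - 44046)/(39595 - 25891) = -86463/13704 = -86463*1/13704 = -28821/4568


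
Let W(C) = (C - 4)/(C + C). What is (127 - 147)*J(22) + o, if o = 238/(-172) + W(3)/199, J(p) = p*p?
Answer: -248530823/25671 ≈ -9681.4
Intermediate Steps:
J(p) = p**2
W(C) = (-4 + C)/(2*C) (W(C) = (-4 + C)/((2*C)) = (-4 + C)*(1/(2*C)) = (-4 + C)/(2*C))
o = -35543/25671 (o = 238/(-172) + ((1/2)*(-4 + 3)/3)/199 = 238*(-1/172) + ((1/2)*(1/3)*(-1))*(1/199) = -119/86 - 1/6*1/199 = -119/86 - 1/1194 = -35543/25671 ≈ -1.3846)
(127 - 147)*J(22) + o = (127 - 147)*22**2 - 35543/25671 = -20*484 - 35543/25671 = -9680 - 35543/25671 = -248530823/25671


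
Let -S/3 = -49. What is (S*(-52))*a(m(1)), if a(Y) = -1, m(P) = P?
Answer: 7644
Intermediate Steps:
S = 147 (S = -3*(-49) = 147)
(S*(-52))*a(m(1)) = (147*(-52))*(-1) = -7644*(-1) = 7644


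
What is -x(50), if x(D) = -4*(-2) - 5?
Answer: -3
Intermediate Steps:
x(D) = 3 (x(D) = 8 - 5 = 3)
-x(50) = -1*3 = -3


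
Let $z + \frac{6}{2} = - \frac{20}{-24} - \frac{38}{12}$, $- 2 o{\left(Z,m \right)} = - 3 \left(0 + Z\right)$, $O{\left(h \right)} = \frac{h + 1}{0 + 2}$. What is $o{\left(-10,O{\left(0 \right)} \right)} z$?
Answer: $80$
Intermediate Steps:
$O{\left(h \right)} = \frac{1}{2} + \frac{h}{2}$ ($O{\left(h \right)} = \frac{1 + h}{2} = \left(1 + h\right) \frac{1}{2} = \frac{1}{2} + \frac{h}{2}$)
$o{\left(Z,m \right)} = \frac{3 Z}{2}$ ($o{\left(Z,m \right)} = - \frac{\left(-3\right) \left(0 + Z\right)}{2} = - \frac{\left(-3\right) Z}{2} = \frac{3 Z}{2}$)
$z = - \frac{16}{3}$ ($z = -3 - \left(- \frac{5}{6} + \frac{19}{6}\right) = -3 - \frac{7}{3} = - \frac{16}{3} \approx -5.3333$)
$o{\left(-10,O{\left(0 \right)} \right)} z = \frac{3}{2} \left(-10\right) \left(- \frac{16}{3}\right) = \left(-15\right) \left(- \frac{16}{3}\right) = 80$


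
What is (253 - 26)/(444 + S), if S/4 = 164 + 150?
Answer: 227/1700 ≈ 0.13353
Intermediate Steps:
S = 1256 (S = 4*(164 + 150) = 4*314 = 1256)
(253 - 26)/(444 + S) = (253 - 26)/(444 + 1256) = 227/1700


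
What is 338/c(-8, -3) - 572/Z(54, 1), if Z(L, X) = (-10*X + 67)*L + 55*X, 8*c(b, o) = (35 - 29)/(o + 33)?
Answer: 3258276/241 ≈ 13520.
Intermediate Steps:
c(b, o) = 3/(4*(33 + o)) (c(b, o) = ((35 - 29)/(o + 33))/8 = (6/(33 + o))/8 = 3/(4*(33 + o)))
Z(L, X) = 55*X + L*(67 - 10*X) (Z(L, X) = (67 - 10*X)*L + 55*X = L*(67 - 10*X) + 55*X = 55*X + L*(67 - 10*X))
338/c(-8, -3) - 572/Z(54, 1) = 338/((3/(4*(33 - 3)))) - 572/(55*1 + 67*54 - 10*54*1) = 338/(((¾)/30)) - 572/(55 + 3618 - 540) = 338/(((¾)*(1/30))) - 572/3133 = 338/(1/40) - 572*1/3133 = 338*40 - 44/241 = 13520 - 44/241 = 3258276/241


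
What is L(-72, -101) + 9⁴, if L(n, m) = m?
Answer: 6460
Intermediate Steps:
L(-72, -101) + 9⁴ = -101 + 9⁴ = -101 + 6561 = 6460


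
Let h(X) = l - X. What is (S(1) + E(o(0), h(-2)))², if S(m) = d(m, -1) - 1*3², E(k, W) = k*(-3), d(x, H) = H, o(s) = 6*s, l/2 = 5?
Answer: 100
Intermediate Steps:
l = 10 (l = 2*5 = 10)
h(X) = 10 - X
E(k, W) = -3*k
S(m) = -10 (S(m) = -1 - 1*3² = -1 - 1*9 = -1 - 9 = -10)
(S(1) + E(o(0), h(-2)))² = (-10 - 18*0)² = (-10 - 3*0)² = (-10 + 0)² = (-10)² = 100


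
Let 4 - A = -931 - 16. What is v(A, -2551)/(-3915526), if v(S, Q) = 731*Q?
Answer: 1864781/3915526 ≈ 0.47625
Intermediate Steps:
A = 951 (A = 4 - (-931 - 16) = 4 - 1*(-947) = 4 + 947 = 951)
v(A, -2551)/(-3915526) = (731*(-2551))/(-3915526) = -1864781*(-1/3915526) = 1864781/3915526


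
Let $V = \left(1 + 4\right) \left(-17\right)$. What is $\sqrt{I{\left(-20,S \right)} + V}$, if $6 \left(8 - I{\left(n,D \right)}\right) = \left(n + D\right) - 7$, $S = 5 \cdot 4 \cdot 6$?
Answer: $\frac{i \sqrt{370}}{2} \approx 9.6177 i$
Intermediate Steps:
$S = 120$ ($S = 20 \cdot 6 = 120$)
$I{\left(n,D \right)} = \frac{55}{6} - \frac{D}{6} - \frac{n}{6}$ ($I{\left(n,D \right)} = 8 - \frac{\left(n + D\right) - 7}{6} = 8 - \frac{\left(D + n\right) - 7}{6} = 8 - \frac{-7 + D + n}{6} = 8 - \left(- \frac{7}{6} + \frac{D}{6} + \frac{n}{6}\right) = \frac{55}{6} - \frac{D}{6} - \frac{n}{6}$)
$V = -85$ ($V = 5 \left(-17\right) = -85$)
$\sqrt{I{\left(-20,S \right)} + V} = \sqrt{\left(\frac{55}{6} - 20 - - \frac{10}{3}\right) - 85} = \sqrt{\left(\frac{55}{6} - 20 + \frac{10}{3}\right) - 85} = \sqrt{- \frac{15}{2} - 85} = \sqrt{- \frac{185}{2}} = \frac{i \sqrt{370}}{2}$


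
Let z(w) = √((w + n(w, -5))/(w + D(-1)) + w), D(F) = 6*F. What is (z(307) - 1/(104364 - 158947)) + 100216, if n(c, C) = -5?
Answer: 5470089929/54583 + 3*√3100601/301 ≈ 1.0023e+5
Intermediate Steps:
z(w) = √(w + (-5 + w)/(-6 + w)) (z(w) = √((w - 5)/(w + 6*(-1)) + w) = √((-5 + w)/(w - 6) + w) = √((-5 + w)/(-6 + w) + w) = √(w + (-5 + w)/(-6 + w)))
(z(307) - 1/(104364 - 158947)) + 100216 = (√((-5 + 307 + 307*(-6 + 307))/(-6 + 307)) - 1/(104364 - 158947)) + 100216 = (√((-5 + 307 + 307*301)/301) - 1/(-54583)) + 100216 = (√((-5 + 307 + 92407)/301) - 1*(-1/54583)) + 100216 = (√((1/301)*92709) + 1/54583) + 100216 = (√(92709/301) + 1/54583) + 100216 = (3*√3100601/301 + 1/54583) + 100216 = (1/54583 + 3*√3100601/301) + 100216 = 5470089929/54583 + 3*√3100601/301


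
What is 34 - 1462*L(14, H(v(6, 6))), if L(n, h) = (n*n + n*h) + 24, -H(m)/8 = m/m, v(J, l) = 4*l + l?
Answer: -157862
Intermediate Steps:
v(J, l) = 5*l
H(m) = -8 (H(m) = -8*m/m = -8*1 = -8)
L(n, h) = 24 + n² + h*n (L(n, h) = (n² + h*n) + 24 = 24 + n² + h*n)
34 - 1462*L(14, H(v(6, 6))) = 34 - 1462*(24 + 14² - 8*14) = 34 - 1462*(24 + 196 - 112) = 34 - 1462*108 = 34 - 157896 = -157862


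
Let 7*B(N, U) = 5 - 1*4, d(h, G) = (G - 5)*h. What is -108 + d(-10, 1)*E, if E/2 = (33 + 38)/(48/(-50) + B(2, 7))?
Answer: -1009444/143 ≈ -7059.0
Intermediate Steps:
d(h, G) = h*(-5 + G) (d(h, G) = (-5 + G)*h = h*(-5 + G))
B(N, U) = ⅐ (B(N, U) = (5 - 1*4)/7 = (5 - 4)/7 = (⅐)*1 = ⅐)
E = -24850/143 (E = 2*((33 + 38)/(48/(-50) + ⅐)) = 2*(71/(48*(-1/50) + ⅐)) = 2*(71/(-24/25 + ⅐)) = 2*(71/(-143/175)) = 2*(71*(-175/143)) = 2*(-12425/143) = -24850/143 ≈ -173.78)
-108 + d(-10, 1)*E = -108 - 10*(-5 + 1)*(-24850/143) = -108 - 10*(-4)*(-24850/143) = -108 + 40*(-24850/143) = -108 - 994000/143 = -1009444/143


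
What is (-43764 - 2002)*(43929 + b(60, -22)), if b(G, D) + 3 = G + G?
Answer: -2015809236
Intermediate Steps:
b(G, D) = -3 + 2*G (b(G, D) = -3 + (G + G) = -3 + 2*G)
(-43764 - 2002)*(43929 + b(60, -22)) = (-43764 - 2002)*(43929 + (-3 + 2*60)) = -45766*(43929 + (-3 + 120)) = -45766*(43929 + 117) = -45766*44046 = -2015809236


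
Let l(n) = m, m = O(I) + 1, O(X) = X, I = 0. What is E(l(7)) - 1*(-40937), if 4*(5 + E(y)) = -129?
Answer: 163599/4 ≈ 40900.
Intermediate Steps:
m = 1 (m = 0 + 1 = 1)
l(n) = 1
E(y) = -149/4 (E(y) = -5 + (¼)*(-129) = -5 - 129/4 = -149/4)
E(l(7)) - 1*(-40937) = -149/4 - 1*(-40937) = -149/4 + 40937 = 163599/4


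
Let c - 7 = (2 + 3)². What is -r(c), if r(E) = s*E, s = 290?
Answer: -9280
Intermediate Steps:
c = 32 (c = 7 + (2 + 3)² = 7 + 5² = 7 + 25 = 32)
r(E) = 290*E
-r(c) = -290*32 = -1*9280 = -9280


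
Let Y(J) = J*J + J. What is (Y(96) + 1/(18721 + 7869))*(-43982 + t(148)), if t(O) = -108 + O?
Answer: -5440153205651/13295 ≈ -4.0919e+8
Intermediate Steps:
Y(J) = J + J² (Y(J) = J² + J = J + J²)
(Y(96) + 1/(18721 + 7869))*(-43982 + t(148)) = (96*(1 + 96) + 1/(18721 + 7869))*(-43982 + (-108 + 148)) = (96*97 + 1/26590)*(-43982 + 40) = (9312 + 1/26590)*(-43942) = (247606081/26590)*(-43942) = -5440153205651/13295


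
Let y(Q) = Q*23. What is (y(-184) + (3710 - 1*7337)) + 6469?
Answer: -1390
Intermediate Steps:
y(Q) = 23*Q
(y(-184) + (3710 - 1*7337)) + 6469 = (23*(-184) + (3710 - 1*7337)) + 6469 = (-4232 + (3710 - 7337)) + 6469 = (-4232 - 3627) + 6469 = -7859 + 6469 = -1390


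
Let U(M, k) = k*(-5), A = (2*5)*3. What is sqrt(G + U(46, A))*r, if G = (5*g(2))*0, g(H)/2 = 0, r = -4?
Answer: -20*I*sqrt(6) ≈ -48.99*I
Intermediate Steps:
g(H) = 0 (g(H) = 2*0 = 0)
A = 30 (A = 10*3 = 30)
G = 0 (G = (5*0)*0 = 0*0 = 0)
U(M, k) = -5*k
sqrt(G + U(46, A))*r = sqrt(0 - 5*30)*(-4) = sqrt(0 - 150)*(-4) = sqrt(-150)*(-4) = (5*I*sqrt(6))*(-4) = -20*I*sqrt(6)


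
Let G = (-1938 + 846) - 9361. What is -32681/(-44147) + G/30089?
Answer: 521870018/1328339083 ≈ 0.39287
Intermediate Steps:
G = -10453 (G = -1092 - 9361 = -10453)
-32681/(-44147) + G/30089 = -32681/(-44147) - 10453/30089 = -32681*(-1/44147) - 10453*1/30089 = 32681/44147 - 10453/30089 = 521870018/1328339083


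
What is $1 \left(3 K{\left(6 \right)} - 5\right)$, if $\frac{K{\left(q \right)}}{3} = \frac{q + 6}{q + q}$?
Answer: $4$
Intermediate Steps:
$K{\left(q \right)} = \frac{3 \left(6 + q\right)}{2 q}$ ($K{\left(q \right)} = 3 \frac{q + 6}{q + q} = 3 \frac{6 + q}{2 q} = \frac{3 \left(6 + q\right)}{2 q}$)
$1 \left(3 K{\left(6 \right)} - 5\right) = 1 \left(3 \left(\frac{3}{2} + \frac{9}{6}\right) - 5\right) = 1 \left(3 \left(\frac{3}{2} + 9 \cdot \frac{1}{6}\right) - 5\right) = 1 \left(3 \left(\frac{3}{2} + \frac{3}{2}\right) - 5\right) = 1 \left(3 \cdot 3 - 5\right) = 1 \left(9 - 5\right) = 1 \cdot 4 = 4$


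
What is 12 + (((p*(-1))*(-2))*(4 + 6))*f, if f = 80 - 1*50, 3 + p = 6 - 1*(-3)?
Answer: 3612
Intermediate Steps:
p = 6 (p = -3 + (6 - 1*(-3)) = -3 + (6 + 3) = -3 + 9 = 6)
f = 30 (f = 80 - 50 = 30)
12 + (((p*(-1))*(-2))*(4 + 6))*f = 12 + (((6*(-1))*(-2))*(4 + 6))*30 = 12 + (-6*(-2)*10)*30 = 12 + (12*10)*30 = 12 + 120*30 = 12 + 3600 = 3612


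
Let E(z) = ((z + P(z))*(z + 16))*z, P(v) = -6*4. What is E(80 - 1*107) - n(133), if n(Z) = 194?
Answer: -15341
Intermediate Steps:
P(v) = -24
E(z) = z*(-24 + z)*(16 + z) (E(z) = ((z - 24)*(z + 16))*z = ((-24 + z)*(16 + z))*z = z*(-24 + z)*(16 + z))
E(80 - 1*107) - n(133) = (80 - 1*107)*(-384 + (80 - 1*107)² - 8*(80 - 1*107)) - 1*194 = (80 - 107)*(-384 + (80 - 107)² - 8*(80 - 107)) - 194 = -27*(-384 + (-27)² - 8*(-27)) - 194 = -27*(-384 + 729 + 216) - 194 = -27*561 - 194 = -15147 - 194 = -15341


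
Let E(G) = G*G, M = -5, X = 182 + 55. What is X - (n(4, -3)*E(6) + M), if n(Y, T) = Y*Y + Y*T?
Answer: 98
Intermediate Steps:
X = 237
n(Y, T) = Y**2 + T*Y
E(G) = G**2
X - (n(4, -3)*E(6) + M) = 237 - ((4*(-3 + 4))*6**2 - 5) = 237 - ((4*1)*36 - 5) = 237 - (4*36 - 5) = 237 - (144 - 5) = 237 - 1*139 = 237 - 139 = 98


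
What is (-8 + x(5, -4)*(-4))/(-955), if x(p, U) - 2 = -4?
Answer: 0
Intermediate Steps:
x(p, U) = -2 (x(p, U) = 2 - 4 = -2)
(-8 + x(5, -4)*(-4))/(-955) = (-8 - 2*(-4))/(-955) = (-8 + 8)*(-1/955) = 0*(-1/955) = 0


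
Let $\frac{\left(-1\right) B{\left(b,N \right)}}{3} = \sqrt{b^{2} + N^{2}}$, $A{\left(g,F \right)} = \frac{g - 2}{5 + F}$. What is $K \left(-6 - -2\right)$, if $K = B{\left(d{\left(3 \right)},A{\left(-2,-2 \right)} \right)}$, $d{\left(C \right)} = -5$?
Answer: $4 \sqrt{241} \approx 62.097$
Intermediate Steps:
$A{\left(g,F \right)} = \frac{-2 + g}{5 + F}$
$B{\left(b,N \right)} = - 3 \sqrt{N^{2} + b^{2}}$ ($B{\left(b,N \right)} = - 3 \sqrt{b^{2} + N^{2}} = - 3 \sqrt{N^{2} + b^{2}}$)
$K = - \sqrt{241}$ ($K = - 3 \sqrt{\left(\frac{-2 - 2}{5 - 2}\right)^{2} + \left(-5\right)^{2}} = - 3 \sqrt{\left(\frac{1}{3} \left(-4\right)\right)^{2} + 25} = - 3 \sqrt{\left(- \frac{4}{3}\right)^{2} + 25} = - 3 \sqrt{\frac{16}{9} + 25} = - 3 \sqrt{\frac{241}{9}} = - 3 \frac{\sqrt{241}}{3} = - \sqrt{241} \approx -15.524$)
$K \left(-6 - -2\right) = - \sqrt{241} \left(-6 - -2\right) = - \sqrt{241} \left(-6 + 2\right) = - \sqrt{241} \left(-4\right) = 4 \sqrt{241}$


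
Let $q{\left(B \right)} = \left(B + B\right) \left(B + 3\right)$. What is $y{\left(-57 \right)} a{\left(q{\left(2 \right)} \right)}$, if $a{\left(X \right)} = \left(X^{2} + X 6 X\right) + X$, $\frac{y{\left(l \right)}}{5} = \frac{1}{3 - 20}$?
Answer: $- \frac{14100}{17} \approx -829.41$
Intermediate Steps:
$q{\left(B \right)} = 2 B \left(3 + B\right)$
$y{\left(l \right)} = - \frac{5}{17}$ ($y{\left(l \right)} = \frac{5}{3 - 20} = \frac{5}{-17} = 5 \left(- \frac{1}{17}\right) = - \frac{5}{17}$)
$a{\left(X \right)} = X + 7 X^{2}$ ($a{\left(X \right)} = \left(X^{2} + 6 X X\right) + X = \left(X^{2} + 6 X^{2}\right) + X = 7 X^{2} + X = X + 7 X^{2}$)
$y{\left(-57 \right)} a{\left(q{\left(2 \right)} \right)} = - \frac{5 \cdot 2 \cdot 2 \left(3 + 2\right) \left(1 + 7 \cdot 2 \cdot 2 \left(3 + 2\right)\right)}{17} = - \frac{5 \cdot 2 \cdot 2 \cdot 5 \left(1 + 7 \cdot 2 \cdot 2 \cdot 5\right)}{17} = - \frac{5 \cdot 20 \left(1 + 7 \cdot 20\right)}{17} = - \frac{5 \cdot 20 \left(1 + 140\right)}{17} = - \frac{5 \cdot 20 \cdot 141}{17} = \left(- \frac{5}{17}\right) 2820 = - \frac{14100}{17}$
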